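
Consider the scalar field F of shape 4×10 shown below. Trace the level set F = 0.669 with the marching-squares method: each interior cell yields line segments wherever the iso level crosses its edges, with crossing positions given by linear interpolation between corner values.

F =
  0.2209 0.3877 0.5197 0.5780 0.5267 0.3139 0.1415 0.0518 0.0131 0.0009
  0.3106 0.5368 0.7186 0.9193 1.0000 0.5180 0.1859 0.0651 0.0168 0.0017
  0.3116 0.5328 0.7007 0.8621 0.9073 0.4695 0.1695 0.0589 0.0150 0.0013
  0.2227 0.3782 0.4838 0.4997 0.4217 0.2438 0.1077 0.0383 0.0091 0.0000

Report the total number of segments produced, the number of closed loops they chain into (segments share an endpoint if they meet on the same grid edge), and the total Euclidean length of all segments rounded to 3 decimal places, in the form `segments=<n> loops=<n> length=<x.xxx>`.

cell (0,1): code 0100 → (0.751,2.000)–(1.000,1.727)
cell (0,2): code 1100 → (0.267,3.000)–(0.751,2.000)
cell (0,3): code 1100 → (0.301,4.000)–(0.267,3.000)
cell (0,4): code 1000 → (1.000,4.687)–(0.301,4.000)
cell (1,1): code 0110 → (1.000,1.727)–(2.000,1.811)
cell (1,4): code 1001 → (2.000,4.544)–(1.000,4.687)
cell (2,1): code 0010 → (2.000,1.811)–(2.146,2.000)
cell (2,2): code 0011 → (2.146,2.000)–(2.533,3.000)
cell (2,3): code 0011 → (2.533,3.000)–(2.491,4.000)
cell (2,4): code 0001 → (2.491,4.000)–(2.000,4.544)
total: 10 segments, chained into 1 closed loop(s), length Σ = 8.519597

segments=10 loops=1 length=8.520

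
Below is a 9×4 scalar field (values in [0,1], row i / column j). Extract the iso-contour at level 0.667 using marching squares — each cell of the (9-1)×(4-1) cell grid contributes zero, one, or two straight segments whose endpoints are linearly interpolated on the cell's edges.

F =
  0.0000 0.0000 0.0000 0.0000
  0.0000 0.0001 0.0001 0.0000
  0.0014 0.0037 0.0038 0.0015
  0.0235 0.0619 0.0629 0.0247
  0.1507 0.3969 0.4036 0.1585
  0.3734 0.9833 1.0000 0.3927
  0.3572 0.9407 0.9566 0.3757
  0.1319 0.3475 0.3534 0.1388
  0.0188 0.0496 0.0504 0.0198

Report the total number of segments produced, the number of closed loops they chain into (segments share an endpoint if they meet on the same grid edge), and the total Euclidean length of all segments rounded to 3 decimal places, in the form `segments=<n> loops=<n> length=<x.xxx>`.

segments=8 loops=1 length=6.884

cell (4,0): code 0100 → (4.461,1.000)–(5.000,0.481)
cell (4,1): code 1100 → (4.442,2.000)–(4.461,1.000)
cell (4,2): code 1000 → (5.000,2.548)–(4.442,2.000)
cell (5,0): code 0110 → (5.000,0.481)–(6.000,0.531)
cell (5,2): code 1001 → (6.000,2.499)–(5.000,2.548)
cell (6,0): code 0010 → (6.000,0.531)–(6.461,1.000)
cell (6,1): code 0011 → (6.461,1.000)–(6.480,2.000)
cell (6,2): code 0001 → (6.480,2.000)–(6.000,2.499)
total: 8 segments, chained into 1 closed loop(s), length Σ = 6.883743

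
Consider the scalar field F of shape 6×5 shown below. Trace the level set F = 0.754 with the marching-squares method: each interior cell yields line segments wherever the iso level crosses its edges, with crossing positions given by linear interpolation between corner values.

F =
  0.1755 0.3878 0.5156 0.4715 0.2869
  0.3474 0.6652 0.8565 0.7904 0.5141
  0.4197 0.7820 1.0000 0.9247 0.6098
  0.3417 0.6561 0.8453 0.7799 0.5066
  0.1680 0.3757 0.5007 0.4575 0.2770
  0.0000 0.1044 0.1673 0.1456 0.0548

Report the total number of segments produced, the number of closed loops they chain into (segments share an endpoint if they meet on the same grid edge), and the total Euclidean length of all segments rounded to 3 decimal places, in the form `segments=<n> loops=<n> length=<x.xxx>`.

segments=12 loops=1 length=7.986

cell (0,1): code 0100 → (0.699,2.000)–(1.000,1.464)
cell (0,2): code 1100 → (0.886,3.000)–(0.699,2.000)
cell (0,3): code 1000 → (1.000,3.132)–(0.886,3.000)
cell (1,0): code 0100 → (1.760,1.000)–(2.000,0.923)
cell (1,1): code 1110 → (1.000,1.464)–(1.760,1.000)
cell (1,3): code 1001 → (2.000,3.542)–(1.000,3.132)
cell (2,0): code 0010 → (2.000,0.923)–(2.222,1.000)
cell (2,1): code 0111 → (2.222,1.000)–(3.000,1.517)
cell (2,3): code 1001 → (3.000,3.095)–(2.000,3.542)
cell (3,1): code 0010 → (3.000,1.517)–(3.265,2.000)
cell (3,2): code 0011 → (3.265,2.000)–(3.080,3.000)
cell (3,3): code 0001 → (3.080,3.000)–(3.000,3.095)
total: 12 segments, chained into 1 closed loop(s), length Σ = 7.986134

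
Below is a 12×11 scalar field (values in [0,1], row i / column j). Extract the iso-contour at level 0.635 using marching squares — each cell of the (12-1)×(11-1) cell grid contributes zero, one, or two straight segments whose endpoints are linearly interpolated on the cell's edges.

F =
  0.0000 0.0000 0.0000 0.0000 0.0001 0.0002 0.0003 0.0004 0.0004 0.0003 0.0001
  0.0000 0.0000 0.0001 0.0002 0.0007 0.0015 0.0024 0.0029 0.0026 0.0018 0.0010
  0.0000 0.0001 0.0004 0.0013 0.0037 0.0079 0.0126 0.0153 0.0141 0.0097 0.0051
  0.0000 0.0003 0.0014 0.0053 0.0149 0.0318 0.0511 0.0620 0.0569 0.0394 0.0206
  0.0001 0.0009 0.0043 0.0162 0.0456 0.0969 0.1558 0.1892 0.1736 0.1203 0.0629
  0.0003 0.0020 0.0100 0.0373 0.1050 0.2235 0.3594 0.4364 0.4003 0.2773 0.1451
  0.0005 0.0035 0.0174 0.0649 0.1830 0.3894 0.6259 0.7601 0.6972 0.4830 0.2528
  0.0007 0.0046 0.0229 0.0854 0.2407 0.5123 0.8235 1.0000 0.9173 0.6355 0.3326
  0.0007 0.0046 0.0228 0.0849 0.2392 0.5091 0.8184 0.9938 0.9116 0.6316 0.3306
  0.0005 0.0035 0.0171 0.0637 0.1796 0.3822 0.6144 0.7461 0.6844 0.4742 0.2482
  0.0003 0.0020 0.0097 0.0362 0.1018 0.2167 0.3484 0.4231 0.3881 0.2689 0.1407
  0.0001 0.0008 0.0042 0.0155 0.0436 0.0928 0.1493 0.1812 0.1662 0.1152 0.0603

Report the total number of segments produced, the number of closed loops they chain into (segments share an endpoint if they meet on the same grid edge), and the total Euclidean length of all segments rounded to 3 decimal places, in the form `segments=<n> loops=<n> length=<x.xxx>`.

cell (5,6): code 0100 → (5.614,7.000)–(6.000,6.068)
cell (5,7): code 1100 → (5.791,8.000)–(5.614,7.000)
cell (5,8): code 1000 → (6.000,8.290)–(5.791,8.000)
cell (6,5): code 0100 → (6.046,6.000)–(7.000,5.394)
cell (6,6): code 1110 → (6.000,6.068)–(6.046,6.000)
cell (6,8): code 1101 → (6.997,9.000)–(6.000,8.290)
cell (6,9): code 1000 → (7.000,9.002)–(6.997,9.000)
cell (7,5): code 0110 → (7.000,5.394)–(8.000,5.407)
cell (7,8): code 1011 → (8.000,8.988)–(7.128,9.000)
cell (7,9): code 0001 → (7.128,9.000)–(7.000,9.002)
cell (8,5): code 0010 → (8.000,5.407)–(8.899,6.000)
cell (8,6): code 0111 → (8.899,6.000)–(9.000,6.156)
cell (8,8): code 1001 → (9.000,8.235)–(8.000,8.988)
cell (9,6): code 0010 → (9.000,6.156)–(9.344,7.000)
cell (9,7): code 0011 → (9.344,7.000)–(9.167,8.000)
cell (9,8): code 0001 → (9.167,8.000)–(9.000,8.235)
total: 16 segments, chained into 1 closed loop(s), length Σ = 11.551664

segments=16 loops=1 length=11.552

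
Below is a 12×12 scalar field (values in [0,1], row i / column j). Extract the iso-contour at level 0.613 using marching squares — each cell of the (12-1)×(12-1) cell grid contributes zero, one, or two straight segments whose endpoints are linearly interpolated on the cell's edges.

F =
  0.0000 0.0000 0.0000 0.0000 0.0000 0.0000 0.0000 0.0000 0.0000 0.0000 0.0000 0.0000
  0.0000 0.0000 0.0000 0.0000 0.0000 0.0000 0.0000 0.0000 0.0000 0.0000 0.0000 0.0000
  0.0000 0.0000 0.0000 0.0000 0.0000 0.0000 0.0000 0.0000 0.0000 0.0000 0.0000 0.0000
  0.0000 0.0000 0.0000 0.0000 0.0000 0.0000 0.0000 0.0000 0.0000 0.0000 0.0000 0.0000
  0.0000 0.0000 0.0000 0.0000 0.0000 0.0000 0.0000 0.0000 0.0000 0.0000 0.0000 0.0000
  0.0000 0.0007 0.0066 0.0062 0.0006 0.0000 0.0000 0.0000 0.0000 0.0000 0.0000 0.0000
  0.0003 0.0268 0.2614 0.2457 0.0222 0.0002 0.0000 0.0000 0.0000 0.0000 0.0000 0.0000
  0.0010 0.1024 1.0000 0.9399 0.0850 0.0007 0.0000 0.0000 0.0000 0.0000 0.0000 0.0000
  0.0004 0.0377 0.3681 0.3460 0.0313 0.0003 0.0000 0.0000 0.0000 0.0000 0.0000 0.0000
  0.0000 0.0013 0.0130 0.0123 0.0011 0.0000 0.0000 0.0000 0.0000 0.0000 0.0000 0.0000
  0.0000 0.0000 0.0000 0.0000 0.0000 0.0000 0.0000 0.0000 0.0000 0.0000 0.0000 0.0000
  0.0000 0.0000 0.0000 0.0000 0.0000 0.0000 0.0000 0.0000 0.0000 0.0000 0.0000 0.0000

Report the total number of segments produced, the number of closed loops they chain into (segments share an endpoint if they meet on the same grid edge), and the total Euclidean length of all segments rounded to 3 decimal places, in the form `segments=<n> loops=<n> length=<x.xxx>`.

segments=6 loops=1 length=4.708

cell (6,1): code 0100 → (6.476,2.000)–(7.000,1.569)
cell (6,2): code 1100 → (6.529,3.000)–(6.476,2.000)
cell (6,3): code 1000 → (7.000,3.382)–(6.529,3.000)
cell (7,1): code 0010 → (7.000,1.569)–(7.612,2.000)
cell (7,2): code 0011 → (7.612,2.000)–(7.550,3.000)
cell (7,3): code 0001 → (7.550,3.000)–(7.000,3.382)
total: 6 segments, chained into 1 closed loop(s), length Σ = 4.707675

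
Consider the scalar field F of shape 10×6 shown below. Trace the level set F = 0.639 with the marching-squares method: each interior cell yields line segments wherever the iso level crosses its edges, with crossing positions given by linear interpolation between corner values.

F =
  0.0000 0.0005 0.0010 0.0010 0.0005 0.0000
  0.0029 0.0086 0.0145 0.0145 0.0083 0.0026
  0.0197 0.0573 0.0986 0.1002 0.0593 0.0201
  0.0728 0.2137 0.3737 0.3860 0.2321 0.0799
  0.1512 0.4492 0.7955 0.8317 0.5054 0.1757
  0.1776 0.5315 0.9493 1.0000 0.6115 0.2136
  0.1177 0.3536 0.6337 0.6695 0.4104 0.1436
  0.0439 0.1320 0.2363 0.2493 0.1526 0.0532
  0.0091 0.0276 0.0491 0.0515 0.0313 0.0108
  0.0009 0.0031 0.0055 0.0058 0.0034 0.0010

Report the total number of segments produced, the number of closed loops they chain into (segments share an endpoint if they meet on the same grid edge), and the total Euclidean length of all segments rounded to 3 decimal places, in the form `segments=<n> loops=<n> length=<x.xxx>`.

segments=10 loops=1 length=8.078

cell (3,1): code 0100 → (3.629,2.000)–(4.000,1.548)
cell (3,2): code 1100 → (3.568,3.000)–(3.629,2.000)
cell (3,3): code 1000 → (4.000,3.591)–(3.568,3.000)
cell (4,1): code 0110 → (4.000,1.548)–(5.000,1.257)
cell (4,3): code 1001 → (5.000,3.929)–(4.000,3.591)
cell (5,1): code 0010 → (5.000,1.257)–(5.983,2.000)
cell (5,2): code 0111 → (5.983,2.000)–(6.000,2.148)
cell (5,3): code 1001 → (6.000,3.118)–(5.000,3.929)
cell (6,2): code 0010 → (6.000,2.148)–(6.073,3.000)
cell (6,3): code 0001 → (6.073,3.000)–(6.000,3.118)
total: 10 segments, chained into 1 closed loop(s), length Σ = 8.078074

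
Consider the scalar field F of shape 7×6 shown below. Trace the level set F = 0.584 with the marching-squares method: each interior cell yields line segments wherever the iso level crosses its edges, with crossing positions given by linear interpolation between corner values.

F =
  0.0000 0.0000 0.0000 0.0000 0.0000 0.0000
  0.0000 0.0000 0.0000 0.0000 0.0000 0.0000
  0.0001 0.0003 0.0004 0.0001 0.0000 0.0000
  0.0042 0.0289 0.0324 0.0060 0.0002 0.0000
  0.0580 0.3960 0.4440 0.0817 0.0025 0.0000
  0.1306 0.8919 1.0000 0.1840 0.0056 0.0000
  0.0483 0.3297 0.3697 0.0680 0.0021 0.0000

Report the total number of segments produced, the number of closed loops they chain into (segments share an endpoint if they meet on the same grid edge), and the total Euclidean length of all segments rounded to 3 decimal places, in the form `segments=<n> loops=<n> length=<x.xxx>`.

cell (4,0): code 0100 → (4.379,1.000)–(5.000,0.596)
cell (4,1): code 1100 → (4.252,2.000)–(4.379,1.000)
cell (4,2): code 1000 → (5.000,2.510)–(4.252,2.000)
cell (5,0): code 0010 → (5.000,0.596)–(5.548,1.000)
cell (5,1): code 0011 → (5.548,1.000)–(5.660,2.000)
cell (5,2): code 0001 → (5.660,2.000)–(5.000,2.510)
total: 6 segments, chained into 1 closed loop(s), length Σ = 5.175522

segments=6 loops=1 length=5.176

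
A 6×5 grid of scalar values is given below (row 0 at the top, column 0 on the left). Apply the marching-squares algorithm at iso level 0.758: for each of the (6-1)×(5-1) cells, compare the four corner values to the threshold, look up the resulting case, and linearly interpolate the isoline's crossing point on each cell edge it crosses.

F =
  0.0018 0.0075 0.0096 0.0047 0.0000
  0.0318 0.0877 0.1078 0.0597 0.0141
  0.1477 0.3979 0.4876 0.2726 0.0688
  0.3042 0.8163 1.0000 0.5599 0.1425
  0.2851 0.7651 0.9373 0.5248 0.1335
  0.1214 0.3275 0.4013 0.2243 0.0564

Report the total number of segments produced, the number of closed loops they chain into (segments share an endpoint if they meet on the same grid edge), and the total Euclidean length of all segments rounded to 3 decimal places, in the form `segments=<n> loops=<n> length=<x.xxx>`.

segments=8 loops=1 length=5.590

cell (2,0): code 0100 → (2.861,1.000)–(3.000,0.886)
cell (2,1): code 1100 → (2.528,2.000)–(2.861,1.000)
cell (2,2): code 1000 → (3.000,2.550)–(2.528,2.000)
cell (3,0): code 0110 → (3.000,0.886)–(4.000,0.985)
cell (3,2): code 1001 → (4.000,2.435)–(3.000,2.550)
cell (4,0): code 0010 → (4.000,0.985)–(4.016,1.000)
cell (4,1): code 0011 → (4.016,1.000)–(4.335,2.000)
cell (4,2): code 0001 → (4.335,2.000)–(4.000,2.435)
total: 8 segments, chained into 1 closed loop(s), length Σ = 5.590143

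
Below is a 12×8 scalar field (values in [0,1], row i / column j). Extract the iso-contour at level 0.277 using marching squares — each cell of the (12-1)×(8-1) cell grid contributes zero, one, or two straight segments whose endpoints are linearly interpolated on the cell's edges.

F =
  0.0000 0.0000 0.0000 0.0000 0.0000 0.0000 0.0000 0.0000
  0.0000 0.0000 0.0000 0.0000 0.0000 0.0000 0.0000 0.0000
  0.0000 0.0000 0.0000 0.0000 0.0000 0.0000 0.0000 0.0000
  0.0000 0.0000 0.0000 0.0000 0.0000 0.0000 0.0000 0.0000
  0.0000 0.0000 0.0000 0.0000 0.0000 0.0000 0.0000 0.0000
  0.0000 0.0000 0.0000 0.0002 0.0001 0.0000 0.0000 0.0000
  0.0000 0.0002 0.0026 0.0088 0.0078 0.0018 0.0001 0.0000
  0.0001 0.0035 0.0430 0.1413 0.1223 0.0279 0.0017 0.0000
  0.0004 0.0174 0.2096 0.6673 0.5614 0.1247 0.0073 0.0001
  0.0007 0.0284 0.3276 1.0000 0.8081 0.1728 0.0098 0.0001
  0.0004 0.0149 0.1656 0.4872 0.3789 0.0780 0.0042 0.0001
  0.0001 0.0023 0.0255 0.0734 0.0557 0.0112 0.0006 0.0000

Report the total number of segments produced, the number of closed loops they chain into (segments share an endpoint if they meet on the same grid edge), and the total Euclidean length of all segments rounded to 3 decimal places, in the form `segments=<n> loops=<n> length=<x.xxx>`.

cell (7,2): code 0100 → (7.258,3.000)–(8.000,2.147)
cell (7,3): code 1100 → (7.352,4.000)–(7.258,3.000)
cell (7,4): code 1000 → (8.000,4.651)–(7.352,4.000)
cell (8,1): code 0100 → (8.571,2.000)–(9.000,1.831)
cell (8,2): code 1110 → (8.000,2.147)–(8.571,2.000)
cell (8,4): code 1001 → (9.000,4.836)–(8.000,4.651)
cell (9,1): code 0010 → (9.000,1.831)–(9.312,2.000)
cell (9,2): code 0111 → (9.312,2.000)–(10.000,2.346)
cell (9,4): code 1001 → (10.000,4.339)–(9.000,4.836)
cell (10,2): code 0010 → (10.000,2.346)–(10.508,3.000)
cell (10,3): code 0011 → (10.508,3.000)–(10.315,4.000)
cell (10,4): code 0001 → (10.315,4.000)–(10.000,4.339)
total: 12 segments, chained into 1 closed loop(s), length Σ = 9.671941

segments=12 loops=1 length=9.672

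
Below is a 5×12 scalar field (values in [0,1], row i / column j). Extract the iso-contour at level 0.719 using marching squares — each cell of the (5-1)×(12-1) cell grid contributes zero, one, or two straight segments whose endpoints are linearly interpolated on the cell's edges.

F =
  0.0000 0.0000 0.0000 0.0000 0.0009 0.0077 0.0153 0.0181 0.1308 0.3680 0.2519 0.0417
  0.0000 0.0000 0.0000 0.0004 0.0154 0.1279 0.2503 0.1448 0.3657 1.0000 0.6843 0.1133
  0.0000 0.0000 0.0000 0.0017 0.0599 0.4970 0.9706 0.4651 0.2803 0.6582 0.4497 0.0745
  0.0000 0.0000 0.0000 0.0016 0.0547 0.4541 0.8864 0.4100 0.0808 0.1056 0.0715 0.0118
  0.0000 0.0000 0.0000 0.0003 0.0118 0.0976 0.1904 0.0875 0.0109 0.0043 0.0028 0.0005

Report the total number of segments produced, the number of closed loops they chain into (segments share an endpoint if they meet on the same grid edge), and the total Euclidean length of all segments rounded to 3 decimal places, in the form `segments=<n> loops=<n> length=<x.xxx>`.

cell (0,8): code 0100 → (0.555,9.000)–(1.000,8.557)
cell (0,9): code 1000 → (1.000,9.890)–(0.555,9.000)
cell (1,5): code 0100 → (1.651,6.000)–(2.000,5.469)
cell (1,6): code 1000 → (2.000,6.498)–(1.651,6.000)
cell (1,8): code 0010 → (1.000,8.557)–(1.822,9.000)
cell (1,9): code 0001 → (1.822,9.000)–(1.000,9.890)
cell (2,5): code 0110 → (2.000,5.469)–(3.000,5.613)
cell (2,6): code 1001 → (3.000,6.351)–(2.000,6.498)
cell (3,5): code 0010 → (3.000,5.613)–(3.241,6.000)
cell (3,6): code 0001 → (3.241,6.000)–(3.000,6.351)
total: 10 segments, chained into 2 closed loop(s), length Σ = 7.914643

segments=10 loops=2 length=7.915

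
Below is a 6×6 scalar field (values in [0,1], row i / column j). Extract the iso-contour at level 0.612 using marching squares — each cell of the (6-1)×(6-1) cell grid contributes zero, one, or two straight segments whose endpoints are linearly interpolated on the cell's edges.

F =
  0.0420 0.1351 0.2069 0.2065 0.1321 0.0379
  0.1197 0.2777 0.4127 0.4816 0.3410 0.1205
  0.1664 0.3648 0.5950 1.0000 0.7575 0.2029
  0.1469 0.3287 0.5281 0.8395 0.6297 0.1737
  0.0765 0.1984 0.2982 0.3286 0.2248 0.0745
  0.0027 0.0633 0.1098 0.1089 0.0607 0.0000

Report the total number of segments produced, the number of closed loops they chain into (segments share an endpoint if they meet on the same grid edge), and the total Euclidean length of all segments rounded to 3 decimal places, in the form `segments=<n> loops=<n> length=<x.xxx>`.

cell (1,2): code 0100 → (1.252,3.000)–(2.000,2.042)
cell (1,3): code 1100 → (1.651,4.000)–(1.252,3.000)
cell (1,4): code 1000 → (2.000,4.262)–(1.651,4.000)
cell (2,2): code 0110 → (2.000,2.042)–(3.000,2.269)
cell (2,4): code 1001 → (3.000,4.039)–(2.000,4.262)
cell (3,2): code 0010 → (3.000,2.269)–(3.445,3.000)
cell (3,3): code 0011 → (3.445,3.000)–(3.044,4.000)
cell (3,4): code 0001 → (3.044,4.000)–(3.000,4.039)
total: 8 segments, chained into 1 closed loop(s), length Σ = 6.771201

segments=8 loops=1 length=6.771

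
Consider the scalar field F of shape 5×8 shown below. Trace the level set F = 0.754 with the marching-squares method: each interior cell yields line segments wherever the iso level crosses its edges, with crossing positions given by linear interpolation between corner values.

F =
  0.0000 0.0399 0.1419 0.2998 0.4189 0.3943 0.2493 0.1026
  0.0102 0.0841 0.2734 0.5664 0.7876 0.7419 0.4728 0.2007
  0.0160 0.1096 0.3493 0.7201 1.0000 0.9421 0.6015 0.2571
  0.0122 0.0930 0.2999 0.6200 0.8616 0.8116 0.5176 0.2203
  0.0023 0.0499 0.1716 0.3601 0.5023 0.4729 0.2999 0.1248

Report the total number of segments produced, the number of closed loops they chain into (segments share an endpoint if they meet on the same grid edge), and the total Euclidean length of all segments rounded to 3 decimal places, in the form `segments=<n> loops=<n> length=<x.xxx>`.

cell (0,3): code 0100 → (0.909,4.000)–(1.000,3.848)
cell (0,4): code 1000 → (1.000,4.735)–(0.909,4.000)
cell (1,3): code 0110 → (1.000,3.848)–(2.000,3.121)
cell (1,4): code 1101 → (1.060,5.000)–(1.000,4.735)
cell (1,5): code 1000 → (2.000,5.552)–(1.060,5.000)
cell (2,3): code 0110 → (2.000,3.121)–(3.000,3.555)
cell (2,5): code 1001 → (3.000,5.196)–(2.000,5.552)
cell (3,3): code 0010 → (3.000,3.555)–(3.299,4.000)
cell (3,4): code 0011 → (3.299,4.000)–(3.170,5.000)
cell (3,5): code 0001 → (3.170,5.000)–(3.000,5.196)
total: 10 segments, chained into 1 closed loop(s), length Σ = 7.471728

segments=10 loops=1 length=7.472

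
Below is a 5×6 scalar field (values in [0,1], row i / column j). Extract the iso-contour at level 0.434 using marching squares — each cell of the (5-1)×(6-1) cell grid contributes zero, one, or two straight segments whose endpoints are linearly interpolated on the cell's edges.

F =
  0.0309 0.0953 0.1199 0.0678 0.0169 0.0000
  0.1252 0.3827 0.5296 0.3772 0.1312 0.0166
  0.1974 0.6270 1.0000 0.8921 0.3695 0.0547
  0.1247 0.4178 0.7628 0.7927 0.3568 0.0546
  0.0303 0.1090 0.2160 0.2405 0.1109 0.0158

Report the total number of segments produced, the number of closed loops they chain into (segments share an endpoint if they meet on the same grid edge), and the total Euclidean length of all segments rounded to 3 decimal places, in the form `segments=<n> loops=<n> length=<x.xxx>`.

segments=12 loops=1 length=9.609

cell (0,1): code 0100 → (0.767,2.000)–(1.000,1.349)
cell (0,2): code 1000 → (1.000,2.627)–(0.767,2.000)
cell (1,0): code 0100 → (1.210,1.000)–(2.000,0.551)
cell (1,1): code 1110 → (1.000,1.349)–(1.210,1.000)
cell (1,2): code 1101 → (1.110,3.000)–(1.000,2.627)
cell (1,3): code 1000 → (2.000,3.877)–(1.110,3.000)
cell (2,0): code 0010 → (2.000,0.551)–(2.923,1.000)
cell (2,1): code 0111 → (2.923,1.000)–(3.000,1.047)
cell (2,3): code 1001 → (3.000,3.823)–(2.000,3.877)
cell (3,1): code 0010 → (3.000,1.047)–(3.601,2.000)
cell (3,2): code 0011 → (3.601,2.000)–(3.650,3.000)
cell (3,3): code 0001 → (3.650,3.000)–(3.000,3.823)
total: 12 segments, chained into 1 closed loop(s), length Σ = 9.609181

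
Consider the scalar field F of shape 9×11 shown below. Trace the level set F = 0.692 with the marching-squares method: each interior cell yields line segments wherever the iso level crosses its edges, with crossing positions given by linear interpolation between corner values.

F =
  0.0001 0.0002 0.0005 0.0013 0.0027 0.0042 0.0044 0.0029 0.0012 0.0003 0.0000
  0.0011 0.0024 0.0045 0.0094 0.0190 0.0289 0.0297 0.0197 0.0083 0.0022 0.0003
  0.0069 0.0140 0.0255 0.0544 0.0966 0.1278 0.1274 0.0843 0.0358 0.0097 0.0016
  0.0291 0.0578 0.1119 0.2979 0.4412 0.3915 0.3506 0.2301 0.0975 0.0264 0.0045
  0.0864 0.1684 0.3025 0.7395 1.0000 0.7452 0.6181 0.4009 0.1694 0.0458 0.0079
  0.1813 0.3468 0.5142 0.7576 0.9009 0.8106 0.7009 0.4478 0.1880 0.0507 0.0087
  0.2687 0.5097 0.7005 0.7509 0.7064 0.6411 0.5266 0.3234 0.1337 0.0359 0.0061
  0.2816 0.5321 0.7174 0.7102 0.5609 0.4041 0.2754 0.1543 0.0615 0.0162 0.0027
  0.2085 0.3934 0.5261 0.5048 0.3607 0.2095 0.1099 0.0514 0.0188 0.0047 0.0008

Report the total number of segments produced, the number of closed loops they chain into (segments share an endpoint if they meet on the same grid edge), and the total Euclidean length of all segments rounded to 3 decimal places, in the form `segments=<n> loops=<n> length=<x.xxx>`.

cell (3,2): code 0100 → (3.892,3.000)–(4.000,2.891)
cell (3,3): code 1100 → (3.449,4.000)–(3.892,3.000)
cell (3,4): code 1100 → (3.850,5.000)–(3.449,4.000)
cell (3,5): code 1000 → (4.000,5.419)–(3.850,5.000)
cell (4,2): code 0110 → (4.000,2.891)–(5.000,2.730)
cell (4,5): code 1101 → (4.893,6.000)–(4.000,5.419)
cell (4,6): code 1000 → (5.000,6.035)–(4.893,6.000)
cell (5,1): code 0100 → (5.954,2.000)–(6.000,1.955)
cell (5,2): code 1110 → (5.000,2.730)–(5.954,2.000)
cell (5,4): code 1011 → (6.000,4.221)–(5.700,5.000)
cell (5,5): code 0011 → (5.700,5.000)–(5.051,6.000)
cell (5,6): code 0001 → (5.051,6.000)–(5.000,6.035)
cell (6,1): code 0110 → (6.000,1.955)–(7.000,1.863)
cell (6,3): code 1011 → (7.000,3.122)–(6.099,4.000)
cell (6,4): code 0001 → (6.099,4.000)–(6.000,4.221)
cell (7,1): code 0010 → (7.000,1.863)–(7.133,2.000)
cell (7,2): code 0011 → (7.133,2.000)–(7.089,3.000)
cell (7,3): code 0001 → (7.089,3.000)–(7.000,3.122)
total: 18 segments, chained into 1 closed loop(s), length Σ = 12.161653

segments=18 loops=1 length=12.162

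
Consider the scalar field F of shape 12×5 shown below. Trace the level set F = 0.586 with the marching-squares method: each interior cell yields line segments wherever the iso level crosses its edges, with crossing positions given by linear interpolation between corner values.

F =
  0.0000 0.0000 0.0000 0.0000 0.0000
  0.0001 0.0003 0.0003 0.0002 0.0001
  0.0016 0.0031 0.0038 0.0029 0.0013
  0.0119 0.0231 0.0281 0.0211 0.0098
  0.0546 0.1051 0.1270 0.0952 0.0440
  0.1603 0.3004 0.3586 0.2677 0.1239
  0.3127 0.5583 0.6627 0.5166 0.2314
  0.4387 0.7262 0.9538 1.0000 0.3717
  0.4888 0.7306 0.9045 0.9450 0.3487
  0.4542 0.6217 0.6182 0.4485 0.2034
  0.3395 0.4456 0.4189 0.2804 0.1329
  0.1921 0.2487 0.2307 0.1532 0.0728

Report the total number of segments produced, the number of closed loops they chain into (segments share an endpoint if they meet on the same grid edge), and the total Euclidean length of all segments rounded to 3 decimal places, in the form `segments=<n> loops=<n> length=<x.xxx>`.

cell (5,1): code 0100 → (5.748,2.000)–(6.000,1.265)
cell (5,2): code 1000 → (6.000,2.525)–(5.748,2.000)
cell (6,0): code 0100 → (6.165,1.000)–(7.000,0.512)
cell (6,1): code 1110 → (6.000,1.265)–(6.165,1.000)
cell (6,2): code 1101 → (6.144,3.000)–(6.000,2.525)
cell (6,3): code 1000 → (7.000,3.659)–(6.144,3.000)
cell (7,0): code 0110 → (7.000,0.512)–(8.000,0.402)
cell (7,3): code 1001 → (8.000,3.602)–(7.000,3.659)
cell (8,0): code 0110 → (8.000,0.402)–(9.000,0.787)
cell (8,2): code 1011 → (9.000,2.190)–(8.723,3.000)
cell (8,3): code 0001 → (8.723,3.000)–(8.000,3.602)
cell (9,0): code 0010 → (9.000,0.787)–(9.203,1.000)
cell (9,1): code 0011 → (9.203,1.000)–(9.162,2.000)
cell (9,2): code 0001 → (9.162,2.000)–(9.000,2.190)
total: 14 segments, chained into 1 closed loop(s), length Σ = 10.636005

segments=14 loops=1 length=10.636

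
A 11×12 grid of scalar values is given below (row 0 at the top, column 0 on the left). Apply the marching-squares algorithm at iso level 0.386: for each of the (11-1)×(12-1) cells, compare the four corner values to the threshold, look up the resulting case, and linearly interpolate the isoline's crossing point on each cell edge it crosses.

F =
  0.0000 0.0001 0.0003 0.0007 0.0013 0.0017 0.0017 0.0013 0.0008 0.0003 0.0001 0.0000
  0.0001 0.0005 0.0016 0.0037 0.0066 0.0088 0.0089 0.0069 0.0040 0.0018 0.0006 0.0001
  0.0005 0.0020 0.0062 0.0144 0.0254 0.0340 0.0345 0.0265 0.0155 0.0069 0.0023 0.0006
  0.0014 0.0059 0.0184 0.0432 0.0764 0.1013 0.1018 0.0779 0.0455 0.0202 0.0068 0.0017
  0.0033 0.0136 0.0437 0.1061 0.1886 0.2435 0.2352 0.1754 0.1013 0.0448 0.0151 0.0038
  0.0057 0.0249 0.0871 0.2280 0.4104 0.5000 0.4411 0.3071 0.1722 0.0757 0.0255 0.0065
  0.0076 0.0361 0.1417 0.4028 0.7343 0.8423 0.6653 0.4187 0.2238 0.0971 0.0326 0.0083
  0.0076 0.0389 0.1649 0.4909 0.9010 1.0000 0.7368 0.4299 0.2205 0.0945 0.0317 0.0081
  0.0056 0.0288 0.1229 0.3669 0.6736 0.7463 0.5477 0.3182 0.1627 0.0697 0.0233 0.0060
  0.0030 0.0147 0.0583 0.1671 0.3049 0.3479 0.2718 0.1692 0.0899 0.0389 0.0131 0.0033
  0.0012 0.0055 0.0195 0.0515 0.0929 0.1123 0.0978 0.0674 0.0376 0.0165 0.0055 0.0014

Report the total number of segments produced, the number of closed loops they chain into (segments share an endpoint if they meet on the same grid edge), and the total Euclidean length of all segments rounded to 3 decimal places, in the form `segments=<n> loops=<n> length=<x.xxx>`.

segments=18 loops=1 length=13.778

cell (4,3): code 0100 → (4.890,4.000)–(5.000,3.866)
cell (4,4): code 1100 → (4.556,5.000)–(4.890,4.000)
cell (4,5): code 1100 → (4.732,6.000)–(4.556,5.000)
cell (4,6): code 1000 → (5.000,6.411)–(4.732,6.000)
cell (5,2): code 0100 → (5.904,3.000)–(6.000,2.936)
cell (5,3): code 1110 → (5.000,3.866)–(5.904,3.000)
cell (5,6): code 1101 → (5.707,7.000)–(5.000,6.411)
cell (5,7): code 1000 → (6.000,7.168)–(5.707,7.000)
cell (6,2): code 0110 → (6.000,2.936)–(7.000,2.678)
cell (6,7): code 1001 → (7.000,7.210)–(6.000,7.168)
cell (7,2): code 0010 → (7.000,2.678)–(7.846,3.000)
cell (7,3): code 0111 → (7.846,3.000)–(8.000,3.062)
cell (7,6): code 1011 → (8.000,6.705)–(7.393,7.000)
cell (7,7): code 0001 → (7.393,7.000)–(7.000,7.210)
cell (8,3): code 0010 → (8.000,3.062)–(8.780,4.000)
cell (8,4): code 0011 → (8.780,4.000)–(8.904,5.000)
cell (8,5): code 0011 → (8.904,5.000)–(8.586,6.000)
cell (8,6): code 0001 → (8.586,6.000)–(8.000,6.705)
total: 18 segments, chained into 1 closed loop(s), length Σ = 13.777648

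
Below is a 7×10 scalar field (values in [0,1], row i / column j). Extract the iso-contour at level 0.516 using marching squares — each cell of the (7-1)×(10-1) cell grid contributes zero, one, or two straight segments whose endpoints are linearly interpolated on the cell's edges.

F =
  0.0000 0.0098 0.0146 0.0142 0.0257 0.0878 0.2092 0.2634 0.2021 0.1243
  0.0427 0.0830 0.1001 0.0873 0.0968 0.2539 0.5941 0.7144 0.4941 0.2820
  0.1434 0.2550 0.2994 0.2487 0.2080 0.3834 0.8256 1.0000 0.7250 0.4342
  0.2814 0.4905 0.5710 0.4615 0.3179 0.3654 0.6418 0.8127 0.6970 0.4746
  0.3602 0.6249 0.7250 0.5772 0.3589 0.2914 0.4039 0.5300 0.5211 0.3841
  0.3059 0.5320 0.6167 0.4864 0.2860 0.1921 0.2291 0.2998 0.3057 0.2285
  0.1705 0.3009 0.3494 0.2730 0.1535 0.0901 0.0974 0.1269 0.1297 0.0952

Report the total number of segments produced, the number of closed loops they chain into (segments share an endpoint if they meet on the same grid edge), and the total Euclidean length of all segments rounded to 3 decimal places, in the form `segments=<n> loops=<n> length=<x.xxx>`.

segments=26 loops=2 length=18.915

cell (0,5): code 0100 → (0.797,6.000)–(1.000,5.770)
cell (0,6): code 1100 → (0.560,7.000)–(0.797,6.000)
cell (0,7): code 1000 → (1.000,7.901)–(0.560,7.000)
cell (1,5): code 0110 → (1.000,5.770)–(2.000,5.300)
cell (1,7): code 1101 → (1.095,8.000)–(1.000,7.901)
cell (1,8): code 1000 → (2.000,8.719)–(1.095,8.000)
cell (2,1): code 0100 → (2.797,2.000)–(3.000,1.317)
cell (2,2): code 1000 → (3.000,2.502)–(2.797,2.000)
cell (2,5): code 0110 → (2.000,5.300)–(3.000,5.545)
cell (2,8): code 1001 → (3.000,8.814)–(2.000,8.719)
cell (3,0): code 0100 → (3.190,1.000)–(4.000,0.589)
cell (3,1): code 1110 → (3.000,1.317)–(3.190,1.000)
cell (3,2): code 1101 → (3.471,3.000)–(3.000,2.502)
cell (3,3): code 1000 → (4.000,3.280)–(3.471,3.000)
cell (3,5): code 0010 → (3.000,5.545)–(3.529,6.000)
cell (3,6): code 0111 → (3.529,6.000)–(4.000,6.889)
cell (3,8): code 1001 → (4.000,8.037)–(3.000,8.814)
cell (4,0): code 0110 → (4.000,0.589)–(5.000,0.929)
cell (4,2): code 1011 → (5.000,2.773)–(4.674,3.000)
cell (4,3): code 0001 → (4.674,3.000)–(4.000,3.280)
cell (4,6): code 0010 → (4.000,6.889)–(4.061,7.000)
cell (4,7): code 0011 → (4.061,7.000)–(4.024,8.000)
cell (4,8): code 0001 → (4.024,8.000)–(4.000,8.037)
cell (5,0): code 0010 → (5.000,0.929)–(5.069,1.000)
cell (5,1): code 0011 → (5.069,1.000)–(5.377,2.000)
cell (5,2): code 0001 → (5.377,2.000)–(5.000,2.773)
total: 26 segments, chained into 2 closed loop(s), length Σ = 18.915029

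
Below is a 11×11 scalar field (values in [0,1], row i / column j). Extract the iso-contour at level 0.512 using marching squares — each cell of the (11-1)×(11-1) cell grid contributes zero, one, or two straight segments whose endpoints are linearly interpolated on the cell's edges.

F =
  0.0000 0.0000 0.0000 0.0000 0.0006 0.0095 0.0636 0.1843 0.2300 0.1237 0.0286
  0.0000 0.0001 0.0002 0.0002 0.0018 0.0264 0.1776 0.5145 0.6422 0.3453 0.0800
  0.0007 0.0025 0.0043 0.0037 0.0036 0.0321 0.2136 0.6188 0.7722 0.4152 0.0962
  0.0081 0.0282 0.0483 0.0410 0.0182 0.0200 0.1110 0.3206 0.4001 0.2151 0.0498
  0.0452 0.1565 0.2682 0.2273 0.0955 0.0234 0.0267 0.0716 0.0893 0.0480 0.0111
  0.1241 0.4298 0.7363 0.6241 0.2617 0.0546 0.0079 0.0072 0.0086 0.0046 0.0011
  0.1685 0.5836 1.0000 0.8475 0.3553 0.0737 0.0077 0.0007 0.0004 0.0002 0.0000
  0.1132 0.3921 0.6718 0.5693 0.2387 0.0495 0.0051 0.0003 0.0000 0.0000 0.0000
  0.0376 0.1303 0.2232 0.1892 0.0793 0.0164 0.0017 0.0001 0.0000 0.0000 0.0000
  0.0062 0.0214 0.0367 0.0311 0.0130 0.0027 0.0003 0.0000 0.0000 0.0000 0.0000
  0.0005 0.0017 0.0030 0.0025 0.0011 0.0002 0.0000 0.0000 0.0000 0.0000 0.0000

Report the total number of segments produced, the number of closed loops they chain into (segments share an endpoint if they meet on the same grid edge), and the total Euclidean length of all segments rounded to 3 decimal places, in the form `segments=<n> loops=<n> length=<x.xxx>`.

cell (0,6): code 0100 → (0.992,7.000)–(1.000,6.993)
cell (0,7): code 1100 → (0.684,8.000)–(0.992,7.000)
cell (0,8): code 1000 → (1.000,8.439)–(0.684,8.000)
cell (1,6): code 0110 → (1.000,6.993)–(2.000,6.736)
cell (1,8): code 1001 → (2.000,8.729)–(1.000,8.439)
cell (2,6): code 0010 → (2.000,6.736)–(2.358,7.000)
cell (2,7): code 0011 → (2.358,7.000)–(2.699,8.000)
cell (2,8): code 0001 → (2.699,8.000)–(2.000,8.729)
cell (4,1): code 0100 → (4.521,2.000)–(5.000,1.268)
cell (4,2): code 1100 → (4.717,3.000)–(4.521,2.000)
cell (4,3): code 1000 → (5.000,3.309)–(4.717,3.000)
cell (5,0): code 0100 → (5.534,1.000)–(6.000,0.828)
cell (5,1): code 1110 → (5.000,1.268)–(5.534,1.000)
cell (5,3): code 1001 → (6.000,3.682)–(5.000,3.309)
cell (6,0): code 0010 → (6.000,0.828)–(6.374,1.000)
cell (6,1): code 0111 → (6.374,1.000)–(7.000,1.429)
cell (6,3): code 1001 → (7.000,3.173)–(6.000,3.682)
cell (7,1): code 0010 → (7.000,1.429)–(7.356,2.000)
cell (7,2): code 0011 → (7.356,2.000)–(7.151,3.000)
cell (7,3): code 0001 → (7.151,3.000)–(7.000,3.173)
total: 20 segments, chained into 2 closed loop(s), length Σ = 14.872903

segments=20 loops=2 length=14.873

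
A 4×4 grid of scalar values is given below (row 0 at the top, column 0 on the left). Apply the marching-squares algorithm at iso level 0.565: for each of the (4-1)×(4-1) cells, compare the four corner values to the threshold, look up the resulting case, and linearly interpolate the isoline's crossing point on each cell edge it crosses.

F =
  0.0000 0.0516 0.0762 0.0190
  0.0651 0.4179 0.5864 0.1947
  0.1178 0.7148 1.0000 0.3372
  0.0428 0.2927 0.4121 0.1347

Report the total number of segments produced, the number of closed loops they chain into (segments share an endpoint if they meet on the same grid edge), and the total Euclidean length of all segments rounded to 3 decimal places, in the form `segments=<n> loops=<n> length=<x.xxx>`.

segments=8 loops=1 length=5.432

cell (0,1): code 0100 → (0.958,2.000)–(1.000,1.873)
cell (0,2): code 1000 → (1.000,2.055)–(0.958,2.000)
cell (1,0): code 0100 → (1.495,1.000)–(2.000,0.749)
cell (1,1): code 1110 → (1.000,1.873)–(1.495,1.000)
cell (1,2): code 1001 → (2.000,2.656)–(1.000,2.055)
cell (2,0): code 0010 → (2.000,0.749)–(2.355,1.000)
cell (2,1): code 0011 → (2.355,1.000)–(2.740,2.000)
cell (2,2): code 0001 → (2.740,2.000)–(2.000,2.656)
total: 8 segments, chained into 1 closed loop(s), length Σ = 5.432221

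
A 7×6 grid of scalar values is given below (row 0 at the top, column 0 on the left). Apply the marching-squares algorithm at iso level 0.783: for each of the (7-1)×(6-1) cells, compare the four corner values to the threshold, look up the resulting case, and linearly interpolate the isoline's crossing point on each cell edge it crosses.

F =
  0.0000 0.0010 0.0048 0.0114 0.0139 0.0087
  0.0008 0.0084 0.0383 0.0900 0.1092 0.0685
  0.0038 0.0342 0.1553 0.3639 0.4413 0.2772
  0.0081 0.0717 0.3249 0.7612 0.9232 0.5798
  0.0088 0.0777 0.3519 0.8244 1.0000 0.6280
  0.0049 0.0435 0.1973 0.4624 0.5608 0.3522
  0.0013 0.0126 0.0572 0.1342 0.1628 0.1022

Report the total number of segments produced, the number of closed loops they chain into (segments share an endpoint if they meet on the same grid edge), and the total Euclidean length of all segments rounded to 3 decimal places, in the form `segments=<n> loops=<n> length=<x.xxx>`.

segments=8 loops=1 length=5.439

cell (2,3): code 0100 → (2.709,4.000)–(3.000,3.135)
cell (2,4): code 1000 → (3.000,4.408)–(2.709,4.000)
cell (3,2): code 0100 → (3.345,3.000)–(4.000,2.912)
cell (3,3): code 1110 → (3.000,3.135)–(3.345,3.000)
cell (3,4): code 1001 → (4.000,4.583)–(3.000,4.408)
cell (4,2): code 0010 → (4.000,2.912)–(4.114,3.000)
cell (4,3): code 0011 → (4.114,3.000)–(4.494,4.000)
cell (4,4): code 0001 → (4.494,4.000)–(4.000,4.583)
total: 8 segments, chained into 1 closed loop(s), length Σ = 5.438902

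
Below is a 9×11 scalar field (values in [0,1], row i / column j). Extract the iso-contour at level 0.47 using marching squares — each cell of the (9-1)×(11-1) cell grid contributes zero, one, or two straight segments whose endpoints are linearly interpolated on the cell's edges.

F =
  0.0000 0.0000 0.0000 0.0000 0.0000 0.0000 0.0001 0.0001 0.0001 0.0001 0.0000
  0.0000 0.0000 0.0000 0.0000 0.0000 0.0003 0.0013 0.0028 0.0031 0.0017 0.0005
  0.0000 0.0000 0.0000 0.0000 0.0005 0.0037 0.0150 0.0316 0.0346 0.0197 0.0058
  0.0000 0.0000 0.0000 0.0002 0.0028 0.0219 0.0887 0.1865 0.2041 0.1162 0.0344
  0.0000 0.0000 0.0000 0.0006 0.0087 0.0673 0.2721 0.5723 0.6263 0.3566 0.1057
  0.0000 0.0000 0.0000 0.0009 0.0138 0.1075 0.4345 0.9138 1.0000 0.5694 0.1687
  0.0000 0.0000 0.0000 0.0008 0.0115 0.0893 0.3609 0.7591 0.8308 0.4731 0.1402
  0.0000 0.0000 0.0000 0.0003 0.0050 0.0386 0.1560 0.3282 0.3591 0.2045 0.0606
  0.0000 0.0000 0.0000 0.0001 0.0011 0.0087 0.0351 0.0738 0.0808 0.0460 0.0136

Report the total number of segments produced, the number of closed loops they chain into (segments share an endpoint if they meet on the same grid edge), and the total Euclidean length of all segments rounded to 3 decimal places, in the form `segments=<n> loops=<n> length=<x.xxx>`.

cell (3,6): code 0100 → (3.735,7.000)–(4.000,6.659)
cell (3,7): code 1100 → (3.630,8.000)–(3.735,7.000)
cell (3,8): code 1000 → (4.000,8.580)–(3.630,8.000)
cell (4,6): code 0110 → (4.000,6.659)–(5.000,6.074)
cell (4,8): code 1101 → (4.533,9.000)–(4.000,8.580)
cell (4,9): code 1000 → (5.000,9.248)–(4.533,9.000)
cell (5,6): code 0110 → (5.000,6.074)–(6.000,6.274)
cell (5,9): code 1001 → (6.000,9.009)–(5.000,9.248)
cell (6,6): code 0010 → (6.000,6.274)–(6.671,7.000)
cell (6,7): code 0011 → (6.671,7.000)–(6.765,8.000)
cell (6,8): code 0011 → (6.765,8.000)–(6.012,9.000)
cell (6,9): code 0001 → (6.012,9.000)–(6.000,9.009)
total: 12 segments, chained into 1 closed loop(s), length Σ = 9.798981

segments=12 loops=1 length=9.799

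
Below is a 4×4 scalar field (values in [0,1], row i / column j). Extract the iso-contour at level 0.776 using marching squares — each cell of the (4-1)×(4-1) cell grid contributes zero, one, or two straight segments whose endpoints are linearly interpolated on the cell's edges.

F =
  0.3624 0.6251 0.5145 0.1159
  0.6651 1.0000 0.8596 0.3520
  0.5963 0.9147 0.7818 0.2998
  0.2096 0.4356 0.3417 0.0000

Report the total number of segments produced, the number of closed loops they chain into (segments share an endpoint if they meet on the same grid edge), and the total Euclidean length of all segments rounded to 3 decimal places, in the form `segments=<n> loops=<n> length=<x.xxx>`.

cell (0,0): code 0100 → (0.403,1.000)–(1.000,0.331)
cell (0,1): code 1100 → (0.758,2.000)–(0.403,1.000)
cell (0,2): code 1000 → (1.000,2.165)–(0.758,2.000)
cell (1,0): code 0110 → (1.000,0.331)–(2.000,0.564)
cell (1,2): code 1001 → (2.000,2.012)–(1.000,2.165)
cell (2,0): code 0010 → (2.000,0.564)–(2.290,1.000)
cell (2,1): code 0011 → (2.290,1.000)–(2.013,2.000)
cell (2,2): code 0001 → (2.013,2.000)–(2.000,2.012)
total: 8 segments, chained into 1 closed loop(s), length Σ = 5.867810

segments=8 loops=1 length=5.868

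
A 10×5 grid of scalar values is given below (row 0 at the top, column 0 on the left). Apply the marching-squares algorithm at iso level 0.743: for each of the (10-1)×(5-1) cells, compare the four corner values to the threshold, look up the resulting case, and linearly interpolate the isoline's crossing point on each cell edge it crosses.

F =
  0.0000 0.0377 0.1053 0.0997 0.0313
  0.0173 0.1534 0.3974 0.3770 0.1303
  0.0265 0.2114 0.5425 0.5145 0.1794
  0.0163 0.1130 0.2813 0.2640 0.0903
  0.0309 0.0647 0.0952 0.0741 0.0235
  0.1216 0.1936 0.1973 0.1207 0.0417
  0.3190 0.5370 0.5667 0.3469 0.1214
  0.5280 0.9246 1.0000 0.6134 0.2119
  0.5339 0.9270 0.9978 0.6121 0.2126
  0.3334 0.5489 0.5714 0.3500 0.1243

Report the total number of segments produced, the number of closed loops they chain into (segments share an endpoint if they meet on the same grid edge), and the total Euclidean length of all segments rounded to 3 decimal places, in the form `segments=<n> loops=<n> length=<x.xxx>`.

cell (6,0): code 0100 → (6.531,1.000)–(7.000,0.542)
cell (6,1): code 1100 → (6.407,2.000)–(6.531,1.000)
cell (6,2): code 1000 → (7.000,2.665)–(6.407,2.000)
cell (7,0): code 0110 → (7.000,0.542)–(8.000,0.532)
cell (7,2): code 1001 → (8.000,2.661)–(7.000,2.665)
cell (8,0): code 0010 → (8.000,0.532)–(8.487,1.000)
cell (8,1): code 0011 → (8.487,1.000)–(8.598,2.000)
cell (8,2): code 0001 → (8.598,2.000)–(8.000,2.661)
total: 8 segments, chained into 1 closed loop(s), length Σ = 7.125948

segments=8 loops=1 length=7.126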